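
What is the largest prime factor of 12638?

89

12638 = 2 · 6319
6319 = 71 · 89
89 is prime.
So 12638 = 2 · 71 · 89; the largest prime factor is 89.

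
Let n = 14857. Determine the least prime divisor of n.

14857 is odd.
Digit sum 25, not divisible by 3.
Ends in 7: not divisible by 5.
7: 14857 = 7·2122 + 3
11: 14857 = 11·1350 + 7
13: 14857 = 13·1142 + 11
17: 14857 = 17·873 + 16
19: 14857 = 19·781 + 18
23: 14857 = 23·645 + 22
29: 14857 = 29·512 + 9
31: 14857 = 31·479 + 8
37: 14857 = 37·401 + 20
41: 14857 = 41·362 + 15
43: 14857 = 43·345 + 22
47: 14857 = 47·316 + 5
53: 14857 = 53·280 + 17
59: 14857 = 59·251 + 48
61: 14857 = 61·243 + 34
67: 14857 = 67·221 + 50
71: 14857 = 71·209 + 18
73: 14857 = 73·203 + 38
79: 14857 = 79·188 + 5
83: 14857 = 83·179

83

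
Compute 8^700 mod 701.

1

8^1 ≡ 8 (mod 701)
8^2 ≡ 8^2 = 64 ≡ 64 (mod 701)
8^4 ≡ 64^2 = 4096 ≡ 591 (mod 701)
8^8 ≡ 591^2 = 349281 ≡ 183 (mod 701)
8^16 ≡ 183^2 = 33489 ≡ 542 (mod 701)
8^32 ≡ 542^2 = 293764 ≡ 45 (mod 701)
8^64 ≡ 45^2 = 2025 ≡ 623 (mod 701)
8^128 ≡ 623^2 = 388129 ≡ 476 (mod 701)
8^256 ≡ 476^2 = 226576 ≡ 153 (mod 701)
8^512 ≡ 153^2 = 23409 ≡ 276 (mod 701)
700 = 512 + 128 + 32 + 16 + 8 + 4 in binary powers of 2.
So 8^700 ≡ 276 · 476 · 45 · 542 · 183 · 591 ≡ 1 (mod 701).
Since the result is 1, base 8 gives no evidence that 701 is composite.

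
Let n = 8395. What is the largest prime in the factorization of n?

8395 = 5 · 1679
1679 = 23 · 73
73 is prime.
So 8395 = 5 · 23 · 73; the largest prime factor is 73.

73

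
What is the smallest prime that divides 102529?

102529 is odd.
Digit sum 19, not divisible by 3.
Ends in 9: not divisible by 5.
7: 102529 = 7·14647

7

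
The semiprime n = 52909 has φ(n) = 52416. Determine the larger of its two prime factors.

φ(n) = (p−1)(q−1) = n − (p+q) + 1, so p + q = 52909 − 52416 + 1 = 494.
p and q are the roots of t² − 494t + 52909 = 0.
Discriminant: 494² − 4·52909 = 244036 − 211636 = 32400; √32400 = 180.
q = (494 − 180)/2 = 157, p = (494 + 180)/2 = 337.
Check: 157 · 337 = 52909.

337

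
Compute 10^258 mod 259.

10^1 ≡ 10 (mod 259)
10^2 ≡ 10^2 = 100 ≡ 100 (mod 259)
10^4 ≡ 100^2 = 10000 ≡ 158 (mod 259)
10^8 ≡ 158^2 = 24964 ≡ 100 (mod 259)
10^16 ≡ 100^2 = 10000 ≡ 158 (mod 259)
10^32 ≡ 158^2 = 24964 ≡ 100 (mod 259)
10^64 ≡ 100^2 = 10000 ≡ 158 (mod 259)
10^128 ≡ 158^2 = 24964 ≡ 100 (mod 259)
10^256 ≡ 100^2 = 10000 ≡ 158 (mod 259)
258 = 256 + 2 in binary powers of 2.
So 10^258 ≡ 158 · 100 ≡ 1 (mod 259).
Since the result is 1, base 10 gives no evidence that 259 is composite.

1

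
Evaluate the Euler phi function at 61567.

53760

Factor: 61567 = 11 · 29 · 193.
φ(61567) = (11−1) · (29−1) · (193−1) = 10 · 28 · 192 = 53760.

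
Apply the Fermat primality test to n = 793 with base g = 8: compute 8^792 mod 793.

8^1 ≡ 8 (mod 793)
8^2 ≡ 8^2 = 64 ≡ 64 (mod 793)
8^4 ≡ 64^2 = 4096 ≡ 131 (mod 793)
8^8 ≡ 131^2 = 17161 ≡ 508 (mod 793)
8^16 ≡ 508^2 = 258064 ≡ 339 (mod 793)
8^32 ≡ 339^2 = 114921 ≡ 729 (mod 793)
8^64 ≡ 729^2 = 531441 ≡ 131 (mod 793)
8^128 ≡ 131^2 = 17161 ≡ 508 (mod 793)
8^256 ≡ 508^2 = 258064 ≡ 339 (mod 793)
8^512 ≡ 339^2 = 114921 ≡ 729 (mod 793)
792 = 512 + 256 + 16 + 8 in binary powers of 2.
So 8^792 ≡ 729 · 339 · 339 · 508 ≡ 729 (mod 793).
Since 729 ≠ 1, base 8 is a Fermat witness: 793 is composite.

729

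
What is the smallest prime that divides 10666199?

67

10666199 is odd.
Digit sum 38, not divisible by 3.
Ends in 9: not divisible by 5.
7: 10666199 = 7·1523742 + 5
11: 10666199 = 11·969654 + 5
13: 10666199 = 13·820476 + 11
17: 10666199 = 17·627423 + 8
19: 10666199 = 19·561378 + 17
23: 10666199 = 23·463747 + 18
29: 10666199 = 29·367799 + 28
31: 10666199 = 31·344070 + 29
37: 10666199 = 37·288275 + 24
41: 10666199 = 41·260151 + 8
43: 10666199 = 43·248051 + 6
47: 10666199 = 47·226940 + 19
53: 10666199 = 53·201249 + 2
59: 10666199 = 59·180783 + 2
61: 10666199 = 61·174855 + 44
67: 10666199 = 67·159197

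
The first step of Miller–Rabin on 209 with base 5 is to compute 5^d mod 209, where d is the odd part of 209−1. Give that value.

169

209 − 1 = 208 = 2^4 · 13, so d = 13.
5^1 ≡ 5 (mod 209)
5^2 ≡ 5^2 = 25 ≡ 25 (mod 209)
5^4 ≡ 25^2 = 625 ≡ 207 (mod 209)
5^8 ≡ 207^2 = 42849 ≡ 4 (mod 209)
13 = 8 + 4 + 1 in binary powers of 2.
So 5^13 ≡ 4 · 207 · 5 ≡ 169 (mod 209).
Squaring chain: 169 → 137 → 168 → 9; never reaches −1, so base 5 is a Miller–Rabin witness that 209 is composite.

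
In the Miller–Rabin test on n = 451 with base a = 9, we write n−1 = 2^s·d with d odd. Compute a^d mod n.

419

451 − 1 = 450 = 2^1 · 225, so d = 225.
9^1 ≡ 9 (mod 451)
9^2 ≡ 9^2 = 81 ≡ 81 (mod 451)
9^4 ≡ 81^2 = 6561 ≡ 247 (mod 451)
9^8 ≡ 247^2 = 61009 ≡ 124 (mod 451)
9^16 ≡ 124^2 = 15376 ≡ 42 (mod 451)
9^32 ≡ 42^2 = 1764 ≡ 411 (mod 451)
9^64 ≡ 411^2 = 168921 ≡ 247 (mod 451)
9^128 ≡ 247^2 = 61009 ≡ 124 (mod 451)
225 = 128 + 64 + 32 + 1 in binary powers of 2.
So 9^225 ≡ 124 · 247 · 411 · 9 ≡ 419 (mod 451).
Squaring chain: 419; never reaches −1, so base 9 is a Miller–Rabin witness that 451 is composite.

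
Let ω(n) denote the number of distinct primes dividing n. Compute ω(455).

3

455 = 5 · 91
91 = 7 · 13
455 = 5 · 7 · 13, which has 3 distinct prime factors.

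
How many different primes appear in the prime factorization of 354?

3

354 = 2 · 177
177 = 3 · 59
354 = 2 · 3 · 59, which has 3 distinct prime factors.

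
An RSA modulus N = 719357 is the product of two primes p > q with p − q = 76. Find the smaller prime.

811

Since p = q + 76, we have 719357 = q(q + 76), so q² + 76q − 719357 = 0.
Discriminant: 76² + 4·719357 = 5776 + 2877428 = 2883204; √2883204 = 1698.
q = (−76 + 1698)/2 = 811, and p = q + 76 = 887.
Check: 811 · 887 = 719357.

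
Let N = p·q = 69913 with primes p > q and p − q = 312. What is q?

Since p = q + 312, we have 69913 = q(q + 312), so q² + 312q − 69913 = 0.
Discriminant: 312² + 4·69913 = 97344 + 279652 = 376996; √376996 = 614.
q = (−312 + 614)/2 = 151, and p = q + 312 = 463.
Check: 151 · 463 = 69913.

151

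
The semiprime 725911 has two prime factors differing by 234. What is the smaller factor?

743

Since p = q + 234, we have 725911 = q(q + 234), so q² + 234q − 725911 = 0.
Discriminant: 234² + 4·725911 = 54756 + 2903644 = 2958400; √2958400 = 1720.
q = (−234 + 1720)/2 = 743, and p = q + 234 = 977.
Check: 743 · 977 = 725911.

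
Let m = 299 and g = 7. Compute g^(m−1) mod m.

108

7^1 ≡ 7 (mod 299)
7^2 ≡ 7^2 = 49 ≡ 49 (mod 299)
7^4 ≡ 49^2 = 2401 ≡ 9 (mod 299)
7^8 ≡ 9^2 = 81 ≡ 81 (mod 299)
7^16 ≡ 81^2 = 6561 ≡ 282 (mod 299)
7^32 ≡ 282^2 = 79524 ≡ 289 (mod 299)
7^64 ≡ 289^2 = 83521 ≡ 100 (mod 299)
7^128 ≡ 100^2 = 10000 ≡ 133 (mod 299)
7^256 ≡ 133^2 = 17689 ≡ 48 (mod 299)
298 = 256 + 32 + 8 + 2 in binary powers of 2.
So 7^298 ≡ 48 · 289 · 81 · 49 ≡ 108 (mod 299).
Since 108 ≠ 1, base 7 is a Fermat witness: 299 is composite.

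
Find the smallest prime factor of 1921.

17

1921 is odd.
Digit sum 13, not divisible by 3.
Ends in 1: not divisible by 5.
7: 1921 = 7·274 + 3
11: 1921 = 11·174 + 7
13: 1921 = 13·147 + 10
17: 1921 = 17·113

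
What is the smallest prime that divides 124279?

124279 is odd.
Digit sum 25, not divisible by 3.
Ends in 9: not divisible by 5.
7: 124279 = 7·17754 + 1
11: 124279 = 11·11298 + 1
13: 124279 = 13·9559 + 12
17: 124279 = 17·7310 + 9
19: 124279 = 19·6541

19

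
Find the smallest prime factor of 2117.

2117 is odd.
Digit sum 11, not divisible by 3.
Ends in 7: not divisible by 5.
7: 2117 = 7·302 + 3
11: 2117 = 11·192 + 5
13: 2117 = 13·162 + 11
17: 2117 = 17·124 + 9
19: 2117 = 19·111 + 8
23: 2117 = 23·92 + 1
29: 2117 = 29·73

29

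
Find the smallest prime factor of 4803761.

53

4803761 is odd.
Digit sum 29, not divisible by 3.
Ends in 1: not divisible by 5.
7: 4803761 = 7·686251 + 4
11: 4803761 = 11·436705 + 6
13: 4803761 = 13·369520 + 1
17: 4803761 = 17·282574 + 3
19: 4803761 = 19·252829 + 10
23: 4803761 = 23·208859 + 4
29: 4803761 = 29·165646 + 27
31: 4803761 = 31·154960 + 1
37: 4803761 = 37·129831 + 14
41: 4803761 = 41·117164 + 37
43: 4803761 = 43·111715 + 16
47: 4803761 = 47·102207 + 32
53: 4803761 = 53·90637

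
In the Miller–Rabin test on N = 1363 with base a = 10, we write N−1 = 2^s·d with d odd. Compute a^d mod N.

1265

1363 − 1 = 1362 = 2^1 · 681, so d = 681.
10^1 ≡ 10 (mod 1363)
10^2 ≡ 10^2 = 100 ≡ 100 (mod 1363)
10^4 ≡ 100^2 = 10000 ≡ 459 (mod 1363)
10^8 ≡ 459^2 = 210681 ≡ 779 (mod 1363)
10^16 ≡ 779^2 = 606841 ≡ 306 (mod 1363)
10^32 ≡ 306^2 = 93636 ≡ 952 (mod 1363)
10^64 ≡ 952^2 = 906304 ≡ 1272 (mod 1363)
10^128 ≡ 1272^2 = 1617984 ≡ 103 (mod 1363)
10^256 ≡ 103^2 = 10609 ≡ 1068 (mod 1363)
10^512 ≡ 1068^2 = 1140624 ≡ 1156 (mod 1363)
681 = 512 + 128 + 32 + 8 + 1 in binary powers of 2.
So 10^681 ≡ 1156 · 103 · 952 · 779 · 10 ≡ 1265 (mod 1363).
Squaring chain: 1265; never reaches −1, so base 10 is a Miller–Rabin witness that 1363 is composite.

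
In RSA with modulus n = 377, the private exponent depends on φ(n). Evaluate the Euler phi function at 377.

336

Factor: 377 = 13 · 29.
φ(377) = (13−1) · (29−1) = 12 · 28 = 336.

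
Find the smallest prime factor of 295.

5

295 is odd.
Digit sum 16, not divisible by 3.
Ends in 5: divisible by 5.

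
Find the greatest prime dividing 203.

29

203 = 7 · 29
29 is prime.
So 203 = 7 · 29; the largest prime factor is 29.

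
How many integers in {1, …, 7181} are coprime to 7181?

Factor: 7181 = 43 · 167.
φ(7181) = (43−1) · (167−1) = 42 · 166 = 6972.

6972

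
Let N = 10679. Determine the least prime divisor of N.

10679 is odd.
Digit sum 23, not divisible by 3.
Ends in 9: not divisible by 5.
7: 10679 = 7·1525 + 4
11: 10679 = 11·970 + 9
13: 10679 = 13·821 + 6
17: 10679 = 17·628 + 3
19: 10679 = 19·562 + 1
23: 10679 = 23·464 + 7
29: 10679 = 29·368 + 7
31: 10679 = 31·344 + 15
37: 10679 = 37·288 + 23
41: 10679 = 41·260 + 19
43: 10679 = 43·248 + 15
47: 10679 = 47·227 + 10
53: 10679 = 53·201 + 26
59: 10679 = 59·181

59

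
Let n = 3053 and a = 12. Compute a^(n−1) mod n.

12^1 ≡ 12 (mod 3053)
12^2 ≡ 12^2 = 144 ≡ 144 (mod 3053)
12^4 ≡ 144^2 = 20736 ≡ 2418 (mod 3053)
12^8 ≡ 2418^2 = 5846724 ≡ 229 (mod 3053)
12^16 ≡ 229^2 = 52441 ≡ 540 (mod 3053)
12^32 ≡ 540^2 = 291600 ≡ 1565 (mod 3053)
12^64 ≡ 1565^2 = 2449225 ≡ 719 (mod 3053)
12^128 ≡ 719^2 = 516961 ≡ 1004 (mod 3053)
12^256 ≡ 1004^2 = 1008016 ≡ 526 (mod 3053)
12^512 ≡ 526^2 = 276676 ≡ 1906 (mod 3053)
12^1024 ≡ 1906^2 = 3632836 ≡ 2819 (mod 3053)
12^2048 ≡ 2819^2 = 7946761 ≡ 2855 (mod 3053)
3052 = 2048 + 512 + 256 + 128 + 64 + 32 + 8 + 4 in binary powers of 2.
So 12^3052 ≡ 2855 · 1906 · 526 · 1004 · 719 · 1565 · 229 · 2418 ≡ 522 (mod 3053).
Since 522 ≠ 1, base 12 is a Fermat witness: 3053 is composite.

522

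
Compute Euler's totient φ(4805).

Factor: 4805 = 5 · 31^2.
φ(4805) = (5−1) · 31^1·(31−1) = 4 · 930 = 3720.

3720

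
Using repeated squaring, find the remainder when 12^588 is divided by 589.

12^1 ≡ 12 (mod 589)
12^2 ≡ 12^2 = 144 ≡ 144 (mod 589)
12^4 ≡ 144^2 = 20736 ≡ 121 (mod 589)
12^8 ≡ 121^2 = 14641 ≡ 505 (mod 589)
12^16 ≡ 505^2 = 255025 ≡ 577 (mod 589)
12^32 ≡ 577^2 = 332929 ≡ 144 (mod 589)
12^64 ≡ 144^2 = 20736 ≡ 121 (mod 589)
12^128 ≡ 121^2 = 14641 ≡ 505 (mod 589)
12^256 ≡ 505^2 = 255025 ≡ 577 (mod 589)
12^512 ≡ 577^2 = 332929 ≡ 144 (mod 589)
588 = 512 + 64 + 8 + 4 in binary powers of 2.
So 12^588 ≡ 144 · 121 · 505 · 121 ≡ 39 (mod 589).
Since 39 ≠ 1, base 12 is a Fermat witness: 589 is composite.

39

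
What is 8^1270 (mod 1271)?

1024

8^1 ≡ 8 (mod 1271)
8^2 ≡ 8^2 = 64 ≡ 64 (mod 1271)
8^4 ≡ 64^2 = 4096 ≡ 283 (mod 1271)
8^8 ≡ 283^2 = 80089 ≡ 16 (mod 1271)
8^16 ≡ 16^2 = 256 ≡ 256 (mod 1271)
8^32 ≡ 256^2 = 65536 ≡ 715 (mod 1271)
8^64 ≡ 715^2 = 511225 ≡ 283 (mod 1271)
8^128 ≡ 283^2 = 80089 ≡ 16 (mod 1271)
8^256 ≡ 16^2 = 256 ≡ 256 (mod 1271)
8^512 ≡ 256^2 = 65536 ≡ 715 (mod 1271)
8^1024 ≡ 715^2 = 511225 ≡ 283 (mod 1271)
1270 = 1024 + 128 + 64 + 32 + 16 + 4 + 2 in binary powers of 2.
So 8^1270 ≡ 283 · 16 · 283 · 715 · 256 · 283 · 64 ≡ 1024 (mod 1271).
Since 1024 ≠ 1, base 8 is a Fermat witness: 1271 is composite.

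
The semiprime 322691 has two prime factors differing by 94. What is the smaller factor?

Since p = q + 94, we have 322691 = q(q + 94), so q² + 94q − 322691 = 0.
Discriminant: 94² + 4·322691 = 8836 + 1290764 = 1299600; √1299600 = 1140.
q = (−94 + 1140)/2 = 523, and p = q + 94 = 617.
Check: 523 · 617 = 322691.

523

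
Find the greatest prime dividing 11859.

67

11859 = 3 · 3953
3953 = 59 · 67
67 is prime.
So 11859 = 3 · 59 · 67; the largest prime factor is 67.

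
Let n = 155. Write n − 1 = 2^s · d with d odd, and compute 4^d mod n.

109

155 − 1 = 154 = 2^1 · 77, so d = 77.
4^1 ≡ 4 (mod 155)
4^2 ≡ 4^2 = 16 ≡ 16 (mod 155)
4^4 ≡ 16^2 = 256 ≡ 101 (mod 155)
4^8 ≡ 101^2 = 10201 ≡ 126 (mod 155)
4^16 ≡ 126^2 = 15876 ≡ 66 (mod 155)
4^32 ≡ 66^2 = 4356 ≡ 16 (mod 155)
4^64 ≡ 16^2 = 256 ≡ 101 (mod 155)
77 = 64 + 8 + 4 + 1 in binary powers of 2.
So 4^77 ≡ 101 · 126 · 101 · 4 ≡ 109 (mod 155).
Squaring chain: 109; never reaches −1, so base 4 is a Miller–Rabin witness that 155 is composite.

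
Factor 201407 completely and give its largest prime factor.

201407 = 31 · 6497
6497 = 73 · 89
89 is prime.
So 201407 = 31 · 73 · 89; the largest prime factor is 89.

89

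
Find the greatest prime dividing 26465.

26465 = 5 · 5293
5293 = 67 · 79
79 is prime.
So 26465 = 5 · 67 · 79; the largest prime factor is 79.

79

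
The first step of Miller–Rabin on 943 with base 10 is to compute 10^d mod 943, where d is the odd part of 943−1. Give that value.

943 − 1 = 942 = 2^1 · 471, so d = 471.
10^1 ≡ 10 (mod 943)
10^2 ≡ 10^2 = 100 ≡ 100 (mod 943)
10^4 ≡ 100^2 = 10000 ≡ 570 (mod 943)
10^8 ≡ 570^2 = 324900 ≡ 508 (mod 943)
10^16 ≡ 508^2 = 258064 ≡ 625 (mod 943)
10^32 ≡ 625^2 = 390625 ≡ 223 (mod 943)
10^64 ≡ 223^2 = 49729 ≡ 693 (mod 943)
10^128 ≡ 693^2 = 480249 ≡ 262 (mod 943)
10^256 ≡ 262^2 = 68644 ≡ 748 (mod 943)
471 = 256 + 128 + 64 + 16 + 4 + 2 + 1 in binary powers of 2.
So 10^471 ≡ 748 · 262 · 693 · 625 · 570 · 100 · 10 ≡ 871 (mod 943).
Squaring chain: 871; never reaches −1, so base 10 is a Miller–Rabin witness that 943 is composite.

871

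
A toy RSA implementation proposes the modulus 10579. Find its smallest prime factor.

10579 is odd.
Digit sum 22, not divisible by 3.
Ends in 9: not divisible by 5.
7: 10579 = 7·1511 + 2
11: 10579 = 11·961 + 8
13: 10579 = 13·813 + 10
17: 10579 = 17·622 + 5
19: 10579 = 19·556 + 15
23: 10579 = 23·459 + 22
29: 10579 = 29·364 + 23
31: 10579 = 31·341 + 8
37: 10579 = 37·285 + 34
41: 10579 = 41·258 + 1
43: 10579 = 43·246 + 1
47: 10579 = 47·225 + 4
53: 10579 = 53·199 + 32
59: 10579 = 59·179 + 18
61: 10579 = 61·173 + 26
67: 10579 = 67·157 + 60
71: 10579 = 71·149

71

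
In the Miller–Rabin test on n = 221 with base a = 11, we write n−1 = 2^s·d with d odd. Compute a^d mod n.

54

221 − 1 = 220 = 2^2 · 55, so d = 55.
11^1 ≡ 11 (mod 221)
11^2 ≡ 11^2 = 121 ≡ 121 (mod 221)
11^4 ≡ 121^2 = 14641 ≡ 55 (mod 221)
11^8 ≡ 55^2 = 3025 ≡ 152 (mod 221)
11^16 ≡ 152^2 = 23104 ≡ 120 (mod 221)
11^32 ≡ 120^2 = 14400 ≡ 35 (mod 221)
55 = 32 + 16 + 4 + 2 + 1 in binary powers of 2.
So 11^55 ≡ 35 · 120 · 55 · 121 · 11 ≡ 54 (mod 221).
Squaring chain: 54 → 43; never reaches −1, so base 11 is a Miller–Rabin witness that 221 is composite.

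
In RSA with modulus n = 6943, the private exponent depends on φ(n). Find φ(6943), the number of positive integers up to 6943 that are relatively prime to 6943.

Factor: 6943 = 53 · 131.
φ(6943) = (53−1) · (131−1) = 52 · 130 = 6760.

6760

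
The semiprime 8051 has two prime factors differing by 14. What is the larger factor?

Since p = q + 14, we have 8051 = q(q + 14), so q² + 14q − 8051 = 0.
Discriminant: 14² + 4·8051 = 196 + 32204 = 32400; √32400 = 180.
q = (−14 + 180)/2 = 83, and p = q + 14 = 97.
Check: 83 · 97 = 8051.

97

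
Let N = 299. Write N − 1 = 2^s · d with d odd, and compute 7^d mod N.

180

299 − 1 = 298 = 2^1 · 149, so d = 149.
7^1 ≡ 7 (mod 299)
7^2 ≡ 7^2 = 49 ≡ 49 (mod 299)
7^4 ≡ 49^2 = 2401 ≡ 9 (mod 299)
7^8 ≡ 9^2 = 81 ≡ 81 (mod 299)
7^16 ≡ 81^2 = 6561 ≡ 282 (mod 299)
7^32 ≡ 282^2 = 79524 ≡ 289 (mod 299)
7^64 ≡ 289^2 = 83521 ≡ 100 (mod 299)
7^128 ≡ 100^2 = 10000 ≡ 133 (mod 299)
149 = 128 + 16 + 4 + 1 in binary powers of 2.
So 7^149 ≡ 133 · 282 · 9 · 7 ≡ 180 (mod 299).
Squaring chain: 180; never reaches −1, so base 7 is a Miller–Rabin witness that 299 is composite.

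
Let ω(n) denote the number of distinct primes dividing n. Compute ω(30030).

30030 = 2 · 15015
15015 = 3 · 5005
5005 = 5 · 1001
1001 = 7 · 143
143 = 11 · 13
30030 = 2 · 3 · 5 · 7 · 11 · 13, which has 6 distinct prime factors.

6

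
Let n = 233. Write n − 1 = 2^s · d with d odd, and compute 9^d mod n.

233 − 1 = 232 = 2^3 · 29, so d = 29.
9^1 ≡ 9 (mod 233)
9^2 ≡ 9^2 = 81 ≡ 81 (mod 233)
9^4 ≡ 81^2 = 6561 ≡ 37 (mod 233)
9^8 ≡ 37^2 = 1369 ≡ 204 (mod 233)
9^16 ≡ 204^2 = 41616 ≡ 142 (mod 233)
29 = 16 + 8 + 4 + 1 in binary powers of 2.
So 9^29 ≡ 142 · 204 · 37 · 9 ≡ 144 (mod 233).
Squaring chain: 144 → 232 → 1; reaches −1, so base 9 does not prove 233 composite.

144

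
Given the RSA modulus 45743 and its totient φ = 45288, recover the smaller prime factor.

149

φ(n) = (p−1)(q−1) = n − (p+q) + 1, so p + q = 45743 − 45288 + 1 = 456.
p and q are the roots of t² − 456t + 45743 = 0.
Discriminant: 456² − 4·45743 = 207936 − 182972 = 24964; √24964 = 158.
q = (456 − 158)/2 = 149, p = (456 + 158)/2 = 307.
Check: 149 · 307 = 45743.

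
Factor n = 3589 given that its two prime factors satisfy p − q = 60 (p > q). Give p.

Since p = q + 60, we have 3589 = q(q + 60), so q² + 60q − 3589 = 0.
Discriminant: 60² + 4·3589 = 3600 + 14356 = 17956; √17956 = 134.
q = (−60 + 134)/2 = 37, and p = q + 60 = 97.
Check: 37 · 97 = 3589.

97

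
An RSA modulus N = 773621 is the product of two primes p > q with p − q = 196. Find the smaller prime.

Since p = q + 196, we have 773621 = q(q + 196), so q² + 196q − 773621 = 0.
Discriminant: 196² + 4·773621 = 38416 + 3094484 = 3132900; √3132900 = 1770.
q = (−196 + 1770)/2 = 787, and p = q + 196 = 983.
Check: 787 · 983 = 773621.

787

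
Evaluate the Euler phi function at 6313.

Factor: 6313 = 59 · 107.
φ(6313) = (59−1) · (107−1) = 58 · 106 = 6148.

6148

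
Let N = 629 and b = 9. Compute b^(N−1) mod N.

16

9^1 ≡ 9 (mod 629)
9^2 ≡ 9^2 = 81 ≡ 81 (mod 629)
9^4 ≡ 81^2 = 6561 ≡ 271 (mod 629)
9^8 ≡ 271^2 = 73441 ≡ 477 (mod 629)
9^16 ≡ 477^2 = 227529 ≡ 460 (mod 629)
9^32 ≡ 460^2 = 211600 ≡ 256 (mod 629)
9^64 ≡ 256^2 = 65536 ≡ 120 (mod 629)
9^128 ≡ 120^2 = 14400 ≡ 562 (mod 629)
9^256 ≡ 562^2 = 315844 ≡ 86 (mod 629)
9^512 ≡ 86^2 = 7396 ≡ 477 (mod 629)
628 = 512 + 64 + 32 + 16 + 4 in binary powers of 2.
So 9^628 ≡ 477 · 120 · 256 · 460 · 271 ≡ 16 (mod 629).
Since 16 ≠ 1, base 9 is a Fermat witness: 629 is composite.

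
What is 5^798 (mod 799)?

440

5^1 ≡ 5 (mod 799)
5^2 ≡ 5^2 = 25 ≡ 25 (mod 799)
5^4 ≡ 25^2 = 625 ≡ 625 (mod 799)
5^8 ≡ 625^2 = 390625 ≡ 713 (mod 799)
5^16 ≡ 713^2 = 508369 ≡ 205 (mod 799)
5^32 ≡ 205^2 = 42025 ≡ 477 (mod 799)
5^64 ≡ 477^2 = 227529 ≡ 613 (mod 799)
5^128 ≡ 613^2 = 375769 ≡ 239 (mod 799)
5^256 ≡ 239^2 = 57121 ≡ 392 (mod 799)
5^512 ≡ 392^2 = 153664 ≡ 256 (mod 799)
798 = 512 + 256 + 16 + 8 + 4 + 2 in binary powers of 2.
So 5^798 ≡ 256 · 392 · 205 · 713 · 625 · 25 ≡ 440 (mod 799).
Since 440 ≠ 1, base 5 is a Fermat witness: 799 is composite.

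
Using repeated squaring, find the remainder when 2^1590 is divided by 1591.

471

2^1 ≡ 2 (mod 1591)
2^2 ≡ 2^2 = 4 ≡ 4 (mod 1591)
2^4 ≡ 4^2 = 16 ≡ 16 (mod 1591)
2^8 ≡ 16^2 = 256 ≡ 256 (mod 1591)
2^16 ≡ 256^2 = 65536 ≡ 305 (mod 1591)
2^32 ≡ 305^2 = 93025 ≡ 747 (mod 1591)
2^64 ≡ 747^2 = 558009 ≡ 1159 (mod 1591)
2^128 ≡ 1159^2 = 1343281 ≡ 477 (mod 1591)
2^256 ≡ 477^2 = 227529 ≡ 16 (mod 1591)
2^512 ≡ 16^2 = 256 ≡ 256 (mod 1591)
2^1024 ≡ 256^2 = 65536 ≡ 305 (mod 1591)
1590 = 1024 + 512 + 32 + 16 + 4 + 2 in binary powers of 2.
So 2^1590 ≡ 305 · 256 · 747 · 305 · 16 · 4 ≡ 471 (mod 1591).
Since 471 ≠ 1, base 2 is a Fermat witness: 1591 is composite.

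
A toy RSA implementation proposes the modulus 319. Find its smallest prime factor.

319 is odd.
Digit sum 13, not divisible by 3.
Ends in 9: not divisible by 5.
7: 319 = 7·45 + 4
11: 319 = 11·29

11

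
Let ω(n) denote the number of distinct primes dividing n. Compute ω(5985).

4

5985 = 3^2 · 665
665 = 5 · 133
133 = 7 · 19
5985 = 3^2 · 5 · 7 · 19, which has 4 distinct prime factors.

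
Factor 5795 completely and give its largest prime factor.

5795 = 5 · 1159
1159 = 19 · 61
61 is prime.
So 5795 = 5 · 19 · 61; the largest prime factor is 61.

61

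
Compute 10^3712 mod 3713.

10^1 ≡ 10 (mod 3713)
10^2 ≡ 10^2 = 100 ≡ 100 (mod 3713)
10^4 ≡ 100^2 = 10000 ≡ 2574 (mod 3713)
10^8 ≡ 2574^2 = 6625476 ≡ 1484 (mod 3713)
10^16 ≡ 1484^2 = 2202256 ≡ 447 (mod 3713)
10^32 ≡ 447^2 = 199809 ≡ 3020 (mod 3713)
10^64 ≡ 3020^2 = 9120400 ≡ 1272 (mod 3713)
10^128 ≡ 1272^2 = 1617984 ≡ 2829 (mod 3713)
10^256 ≡ 2829^2 = 8003241 ≡ 1726 (mod 3713)
10^512 ≡ 1726^2 = 2979076 ≡ 1250 (mod 3713)
10^1024 ≡ 1250^2 = 1562500 ≡ 3040 (mod 3713)
10^2048 ≡ 3040^2 = 9241600 ≡ 3656 (mod 3713)
3712 = 2048 + 1024 + 512 + 128 in binary powers of 2.
So 10^3712 ≡ 3656 · 3040 · 1250 · 2829 ≡ 2550 (mod 3713).
Since 2550 ≠ 1, base 10 is a Fermat witness: 3713 is composite.

2550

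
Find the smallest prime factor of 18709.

18709 is odd.
Digit sum 25, not divisible by 3.
Ends in 9: not divisible by 5.
7: 18709 = 7·2672 + 5
11: 18709 = 11·1700 + 9
13: 18709 = 13·1439 + 2
17: 18709 = 17·1100 + 9
19: 18709 = 19·984 + 13
23: 18709 = 23·813 + 10
29: 18709 = 29·645 + 4
31: 18709 = 31·603 + 16
37: 18709 = 37·505 + 24
41: 18709 = 41·456 + 13
43: 18709 = 43·435 + 4
47: 18709 = 47·398 + 3
53: 18709 = 53·353

53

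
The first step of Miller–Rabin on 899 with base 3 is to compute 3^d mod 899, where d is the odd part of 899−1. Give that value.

641

899 − 1 = 898 = 2^1 · 449, so d = 449.
3^1 ≡ 3 (mod 899)
3^2 ≡ 3^2 = 9 ≡ 9 (mod 899)
3^4 ≡ 9^2 = 81 ≡ 81 (mod 899)
3^8 ≡ 81^2 = 6561 ≡ 268 (mod 899)
3^16 ≡ 268^2 = 71824 ≡ 803 (mod 899)
3^32 ≡ 803^2 = 644809 ≡ 226 (mod 899)
3^64 ≡ 226^2 = 51076 ≡ 732 (mod 899)
3^128 ≡ 732^2 = 535824 ≡ 20 (mod 899)
3^256 ≡ 20^2 = 400 ≡ 400 (mod 899)
449 = 256 + 128 + 64 + 1 in binary powers of 2.
So 3^449 ≡ 400 · 20 · 732 · 3 ≡ 641 (mod 899).
Squaring chain: 641; never reaches −1, so base 3 is a Miller–Rabin witness that 899 is composite.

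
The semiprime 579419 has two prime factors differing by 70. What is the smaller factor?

727

Since p = q + 70, we have 579419 = q(q + 70), so q² + 70q − 579419 = 0.
Discriminant: 70² + 4·579419 = 4900 + 2317676 = 2322576; √2322576 = 1524.
q = (−70 + 1524)/2 = 727, and p = q + 70 = 797.
Check: 727 · 797 = 579419.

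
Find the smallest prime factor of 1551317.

41

1551317 is odd.
Digit sum 23, not divisible by 3.
Ends in 7: not divisible by 5.
7: 1551317 = 7·221616 + 5
11: 1551317 = 11·141028 + 9
13: 1551317 = 13·119332 + 1
17: 1551317 = 17·91253 + 16
19: 1551317 = 19·81648 + 5
23: 1551317 = 23·67448 + 13
29: 1551317 = 29·53493 + 20
31: 1551317 = 31·50042 + 15
37: 1551317 = 37·41927 + 18
41: 1551317 = 41·37837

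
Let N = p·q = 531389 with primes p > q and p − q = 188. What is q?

641

Since p = q + 188, we have 531389 = q(q + 188), so q² + 188q − 531389 = 0.
Discriminant: 188² + 4·531389 = 35344 + 2125556 = 2160900; √2160900 = 1470.
q = (−188 + 1470)/2 = 641, and p = q + 188 = 829.
Check: 641 · 829 = 531389.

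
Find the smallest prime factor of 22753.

61

22753 is odd.
Digit sum 19, not divisible by 3.
Ends in 3: not divisible by 5.
7: 22753 = 7·3250 + 3
11: 22753 = 11·2068 + 5
13: 22753 = 13·1750 + 3
17: 22753 = 17·1338 + 7
19: 22753 = 19·1197 + 10
23: 22753 = 23·989 + 6
29: 22753 = 29·784 + 17
31: 22753 = 31·733 + 30
37: 22753 = 37·614 + 35
41: 22753 = 41·554 + 39
43: 22753 = 43·529 + 6
47: 22753 = 47·484 + 5
53: 22753 = 53·429 + 16
59: 22753 = 59·385 + 38
61: 22753 = 61·373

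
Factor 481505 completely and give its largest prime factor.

79

481505 = 5 · 96301
96301 = 23 · 4187
4187 = 53 · 79
79 is prime.
So 481505 = 5 · 23 · 53 · 79; the largest prime factor is 79.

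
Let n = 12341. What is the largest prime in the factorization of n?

43

12341 = 7 · 1763
1763 = 41 · 43
43 is prime.
So 12341 = 7 · 41 · 43; the largest prime factor is 43.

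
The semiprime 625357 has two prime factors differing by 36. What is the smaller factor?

773

Since p = q + 36, we have 625357 = q(q + 36), so q² + 36q − 625357 = 0.
Discriminant: 36² + 4·625357 = 1296 + 2501428 = 2502724; √2502724 = 1582.
q = (−36 + 1582)/2 = 773, and p = q + 36 = 809.
Check: 773 · 809 = 625357.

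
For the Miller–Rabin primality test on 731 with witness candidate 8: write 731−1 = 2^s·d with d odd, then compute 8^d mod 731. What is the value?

94

731 − 1 = 730 = 2^1 · 365, so d = 365.
8^1 ≡ 8 (mod 731)
8^2 ≡ 8^2 = 64 ≡ 64 (mod 731)
8^4 ≡ 64^2 = 4096 ≡ 441 (mod 731)
8^8 ≡ 441^2 = 194481 ≡ 35 (mod 731)
8^16 ≡ 35^2 = 1225 ≡ 494 (mod 731)
8^32 ≡ 494^2 = 244036 ≡ 613 (mod 731)
8^64 ≡ 613^2 = 375769 ≡ 35 (mod 731)
8^128 ≡ 35^2 = 1225 ≡ 494 (mod 731)
8^256 ≡ 494^2 = 244036 ≡ 613 (mod 731)
365 = 256 + 64 + 32 + 8 + 4 + 1 in binary powers of 2.
So 8^365 ≡ 613 · 35 · 613 · 35 · 441 · 8 ≡ 94 (mod 731).
Squaring chain: 94; never reaches −1, so base 8 is a Miller–Rabin witness that 731 is composite.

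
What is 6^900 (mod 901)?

6^1 ≡ 6 (mod 901)
6^2 ≡ 6^2 = 36 ≡ 36 (mod 901)
6^4 ≡ 36^2 = 1296 ≡ 395 (mod 901)
6^8 ≡ 395^2 = 156025 ≡ 152 (mod 901)
6^16 ≡ 152^2 = 23104 ≡ 579 (mod 901)
6^32 ≡ 579^2 = 335241 ≡ 69 (mod 901)
6^64 ≡ 69^2 = 4761 ≡ 256 (mod 901)
6^128 ≡ 256^2 = 65536 ≡ 664 (mod 901)
6^256 ≡ 664^2 = 440896 ≡ 307 (mod 901)
6^512 ≡ 307^2 = 94249 ≡ 545 (mod 901)
900 = 512 + 256 + 128 + 4 in binary powers of 2.
So 6^900 ≡ 545 · 307 · 664 · 395 ≡ 208 (mod 901).
Since 208 ≠ 1, base 6 is a Fermat witness: 901 is composite.

208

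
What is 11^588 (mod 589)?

343

11^1 ≡ 11 (mod 589)
11^2 ≡ 11^2 = 121 ≡ 121 (mod 589)
11^4 ≡ 121^2 = 14641 ≡ 505 (mod 589)
11^8 ≡ 505^2 = 255025 ≡ 577 (mod 589)
11^16 ≡ 577^2 = 332929 ≡ 144 (mod 589)
11^32 ≡ 144^2 = 20736 ≡ 121 (mod 589)
11^64 ≡ 121^2 = 14641 ≡ 505 (mod 589)
11^128 ≡ 505^2 = 255025 ≡ 577 (mod 589)
11^256 ≡ 577^2 = 332929 ≡ 144 (mod 589)
11^512 ≡ 144^2 = 20736 ≡ 121 (mod 589)
588 = 512 + 64 + 8 + 4 in binary powers of 2.
So 11^588 ≡ 121 · 505 · 577 · 505 ≡ 343 (mod 589).
Since 343 ≠ 1, base 11 is a Fermat witness: 589 is composite.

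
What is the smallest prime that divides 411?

411 is odd.
Digit sum 6, divisible by 3.

3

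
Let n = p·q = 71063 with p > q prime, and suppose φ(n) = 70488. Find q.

179

φ(n) = (p−1)(q−1) = n − (p+q) + 1, so p + q = 71063 − 70488 + 1 = 576.
p and q are the roots of t² − 576t + 71063 = 0.
Discriminant: 576² − 4·71063 = 331776 − 284252 = 47524; √47524 = 218.
q = (576 − 218)/2 = 179, p = (576 + 218)/2 = 397.
Check: 179 · 397 = 71063.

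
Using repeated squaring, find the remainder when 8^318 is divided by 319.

8^1 ≡ 8 (mod 319)
8^2 ≡ 8^2 = 64 ≡ 64 (mod 319)
8^4 ≡ 64^2 = 4096 ≡ 268 (mod 319)
8^8 ≡ 268^2 = 71824 ≡ 49 (mod 319)
8^16 ≡ 49^2 = 2401 ≡ 168 (mod 319)
8^32 ≡ 168^2 = 28224 ≡ 152 (mod 319)
8^64 ≡ 152^2 = 23104 ≡ 136 (mod 319)
8^128 ≡ 136^2 = 18496 ≡ 313 (mod 319)
8^256 ≡ 313^2 = 97969 ≡ 36 (mod 319)
318 = 256 + 32 + 16 + 8 + 4 + 2 in binary powers of 2.
So 8^318 ≡ 36 · 152 · 168 · 49 · 268 · 64 ≡ 236 (mod 319).
Since 236 ≠ 1, base 8 is a Fermat witness: 319 is composite.

236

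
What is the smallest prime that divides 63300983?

89

63300983 is odd.
Digit sum 32, not divisible by 3.
Ends in 3: not divisible by 5.
7: 63300983 = 7·9042997 + 4
11: 63300983 = 11·5754634 + 9
13: 63300983 = 13·4869306 + 5
17: 63300983 = 17·3723587 + 4
19: 63300983 = 19·3331630 + 13
23: 63300983 = 23·2752216 + 15
29: 63300983 = 29·2182792 + 15
31: 63300983 = 31·2041967 + 6
37: 63300983 = 37·1710837 + 14
41: 63300983 = 41·1543926 + 17
43: 63300983 = 43·1472115 + 38
47: 63300983 = 47·1346829 + 20
53: 63300983 = 53·1194358 + 9
59: 63300983 = 59·1072898 + 1
61: 63300983 = 61·1037721 + 2
67: 63300983 = 67·944790 + 53
71: 63300983 = 71·891563 + 10
73: 63300983 = 73·867136 + 55
79: 63300983 = 79·801278 + 21
83: 63300983 = 83·762662 + 37
89: 63300983 = 89·711247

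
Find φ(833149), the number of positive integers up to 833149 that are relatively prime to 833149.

Factor: 833149 = 73 · 101 · 113.
φ(833149) = (73−1) · (101−1) · (113−1) = 72 · 100 · 112 = 806400.

806400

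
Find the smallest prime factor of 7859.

29

7859 is odd.
Digit sum 29, not divisible by 3.
Ends in 9: not divisible by 5.
7: 7859 = 7·1122 + 5
11: 7859 = 11·714 + 5
13: 7859 = 13·604 + 7
17: 7859 = 17·462 + 5
19: 7859 = 19·413 + 12
23: 7859 = 23·341 + 16
29: 7859 = 29·271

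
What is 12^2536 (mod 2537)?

196

12^1 ≡ 12 (mod 2537)
12^2 ≡ 12^2 = 144 ≡ 144 (mod 2537)
12^4 ≡ 144^2 = 20736 ≡ 440 (mod 2537)
12^8 ≡ 440^2 = 193600 ≡ 788 (mod 2537)
12^16 ≡ 788^2 = 620944 ≡ 1916 (mod 2537)
12^32 ≡ 1916^2 = 3671056 ≡ 17 (mod 2537)
12^64 ≡ 17^2 = 289 ≡ 289 (mod 2537)
12^128 ≡ 289^2 = 83521 ≡ 2337 (mod 2537)
12^256 ≡ 2337^2 = 5461569 ≡ 1945 (mod 2537)
12^512 ≡ 1945^2 = 3783025 ≡ 358 (mod 2537)
12^1024 ≡ 358^2 = 128164 ≡ 1314 (mod 2537)
12^2048 ≡ 1314^2 = 1726596 ≡ 1436 (mod 2537)
2536 = 2048 + 256 + 128 + 64 + 32 + 8 in binary powers of 2.
So 12^2536 ≡ 1436 · 1945 · 2337 · 289 · 17 · 788 ≡ 196 (mod 2537).
Since 196 ≠ 1, base 12 is a Fermat witness: 2537 is composite.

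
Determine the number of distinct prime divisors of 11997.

11997 = 3^2 · 1333
1333 = 31 · 43
11997 = 3^2 · 31 · 43, which has 3 distinct prime factors.

3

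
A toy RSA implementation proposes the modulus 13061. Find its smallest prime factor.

37

13061 is odd.
Digit sum 11, not divisible by 3.
Ends in 1: not divisible by 5.
7: 13061 = 7·1865 + 6
11: 13061 = 11·1187 + 4
13: 13061 = 13·1004 + 9
17: 13061 = 17·768 + 5
19: 13061 = 19·687 + 8
23: 13061 = 23·567 + 20
29: 13061 = 29·450 + 11
31: 13061 = 31·421 + 10
37: 13061 = 37·353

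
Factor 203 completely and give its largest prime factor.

29

203 = 7 · 29
29 is prime.
So 203 = 7 · 29; the largest prime factor is 29.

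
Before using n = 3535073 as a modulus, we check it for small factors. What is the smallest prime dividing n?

3535073 is odd.
Digit sum 26, not divisible by 3.
Ends in 3: not divisible by 5.
7: 3535073 = 7·505010 + 3
11: 3535073 = 11·321370 + 3
13: 3535073 = 13·271928 + 9
17: 3535073 = 17·207945 + 8
19: 3535073 = 19·186056 + 9
23: 3535073 = 23·153698 + 19
29: 3535073 = 29·121899 + 2
31: 3535073 = 31·114034 + 19
37: 3535073 = 37·95542 + 19
41: 3535073 = 41·86221 + 12
43: 3535073 = 43·82211

43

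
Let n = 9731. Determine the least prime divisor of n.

9731 is odd.
Digit sum 20, not divisible by 3.
Ends in 1: not divisible by 5.
7: 9731 = 7·1390 + 1
11: 9731 = 11·884 + 7
13: 9731 = 13·748 + 7
17: 9731 = 17·572 + 7
19: 9731 = 19·512 + 3
23: 9731 = 23·423 + 2
29: 9731 = 29·335 + 16
31: 9731 = 31·313 + 28
37: 9731 = 37·263

37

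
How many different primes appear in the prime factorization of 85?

2

85 = 5 · 17
85 = 5 · 17, which has 2 distinct prime factors.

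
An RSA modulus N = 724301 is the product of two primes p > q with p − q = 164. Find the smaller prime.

Since p = q + 164, we have 724301 = q(q + 164), so q² + 164q − 724301 = 0.
Discriminant: 164² + 4·724301 = 26896 + 2897204 = 2924100; √2924100 = 1710.
q = (−164 + 1710)/2 = 773, and p = q + 164 = 937.
Check: 773 · 937 = 724301.

773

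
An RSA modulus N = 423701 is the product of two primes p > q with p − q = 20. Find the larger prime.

661

Since p = q + 20, we have 423701 = q(q + 20), so q² + 20q − 423701 = 0.
Discriminant: 20² + 4·423701 = 400 + 1694804 = 1695204; √1695204 = 1302.
q = (−20 + 1302)/2 = 641, and p = q + 20 = 661.
Check: 641 · 661 = 423701.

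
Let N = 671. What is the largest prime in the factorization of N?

671 = 11 · 61
61 is prime.
So 671 = 11 · 61; the largest prime factor is 61.

61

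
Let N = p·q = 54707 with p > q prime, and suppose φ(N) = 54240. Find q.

227

φ(n) = (p−1)(q−1) = n − (p+q) + 1, so p + q = 54707 − 54240 + 1 = 468.
p and q are the roots of t² − 468t + 54707 = 0.
Discriminant: 468² − 4·54707 = 219024 − 218828 = 196; √196 = 14.
q = (468 − 14)/2 = 227, p = (468 + 14)/2 = 241.
Check: 227 · 241 = 54707.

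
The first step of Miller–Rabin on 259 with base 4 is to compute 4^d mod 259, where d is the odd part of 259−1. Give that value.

64

259 − 1 = 258 = 2^1 · 129, so d = 129.
4^1 ≡ 4 (mod 259)
4^2 ≡ 4^2 = 16 ≡ 16 (mod 259)
4^4 ≡ 16^2 = 256 ≡ 256 (mod 259)
4^8 ≡ 256^2 = 65536 ≡ 9 (mod 259)
4^16 ≡ 9^2 = 81 ≡ 81 (mod 259)
4^32 ≡ 81^2 = 6561 ≡ 86 (mod 259)
4^64 ≡ 86^2 = 7396 ≡ 144 (mod 259)
4^128 ≡ 144^2 = 20736 ≡ 16 (mod 259)
129 = 128 + 1 in binary powers of 2.
So 4^129 ≡ 16 · 4 ≡ 64 (mod 259).
Squaring chain: 64; never reaches −1, so base 4 is a Miller–Rabin witness that 259 is composite.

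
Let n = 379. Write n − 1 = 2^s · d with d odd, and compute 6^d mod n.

379 − 1 = 378 = 2^1 · 189, so d = 189.
6^1 ≡ 6 (mod 379)
6^2 ≡ 6^2 = 36 ≡ 36 (mod 379)
6^4 ≡ 36^2 = 1296 ≡ 159 (mod 379)
6^8 ≡ 159^2 = 25281 ≡ 267 (mod 379)
6^16 ≡ 267^2 = 71289 ≡ 37 (mod 379)
6^32 ≡ 37^2 = 1369 ≡ 232 (mod 379)
6^64 ≡ 232^2 = 53824 ≡ 6 (mod 379)
6^128 ≡ 6^2 = 36 ≡ 36 (mod 379)
189 = 128 + 32 + 16 + 8 + 4 + 1 in binary powers of 2.
So 6^189 ≡ 36 · 232 · 37 · 267 · 159 · 6 ≡ 1 (mod 379).
Since 6^d ≡ 1 (mod 379), base 6 does not prove 379 composite.

1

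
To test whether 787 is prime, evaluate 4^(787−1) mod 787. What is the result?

1

4^1 ≡ 4 (mod 787)
4^2 ≡ 4^2 = 16 ≡ 16 (mod 787)
4^4 ≡ 16^2 = 256 ≡ 256 (mod 787)
4^8 ≡ 256^2 = 65536 ≡ 215 (mod 787)
4^16 ≡ 215^2 = 46225 ≡ 579 (mod 787)
4^32 ≡ 579^2 = 335241 ≡ 766 (mod 787)
4^64 ≡ 766^2 = 586756 ≡ 441 (mod 787)
4^128 ≡ 441^2 = 194481 ≡ 92 (mod 787)
4^256 ≡ 92^2 = 8464 ≡ 594 (mod 787)
4^512 ≡ 594^2 = 352836 ≡ 260 (mod 787)
786 = 512 + 256 + 16 + 2 in binary powers of 2.
So 4^786 ≡ 260 · 594 · 579 · 16 ≡ 1 (mod 787).
Since the result is 1, base 4 gives no evidence that 787 is composite.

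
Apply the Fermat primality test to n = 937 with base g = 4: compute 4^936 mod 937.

1

4^1 ≡ 4 (mod 937)
4^2 ≡ 4^2 = 16 ≡ 16 (mod 937)
4^4 ≡ 16^2 = 256 ≡ 256 (mod 937)
4^8 ≡ 256^2 = 65536 ≡ 883 (mod 937)
4^16 ≡ 883^2 = 779689 ≡ 105 (mod 937)
4^32 ≡ 105^2 = 11025 ≡ 718 (mod 937)
4^64 ≡ 718^2 = 515524 ≡ 174 (mod 937)
4^128 ≡ 174^2 = 30276 ≡ 292 (mod 937)
4^256 ≡ 292^2 = 85264 ≡ 934 (mod 937)
4^512 ≡ 934^2 = 872356 ≡ 9 (mod 937)
936 = 512 + 256 + 128 + 32 + 8 in binary powers of 2.
So 4^936 ≡ 9 · 934 · 292 · 718 · 883 ≡ 1 (mod 937).
Since the result is 1, base 4 gives no evidence that 937 is composite.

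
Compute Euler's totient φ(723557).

684288

Factor: 723557 = 23 · 163 · 193.
φ(723557) = (23−1) · (163−1) · (193−1) = 22 · 162 · 192 = 684288.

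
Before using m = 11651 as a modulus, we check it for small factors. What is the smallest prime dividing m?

11651 is odd.
Digit sum 14, not divisible by 3.
Ends in 1: not divisible by 5.
7: 11651 = 7·1664 + 3
11: 11651 = 11·1059 + 2
13: 11651 = 13·896 + 3
17: 11651 = 17·685 + 6
19: 11651 = 19·613 + 4
23: 11651 = 23·506 + 13
29: 11651 = 29·401 + 22
31: 11651 = 31·375 + 26
37: 11651 = 37·314 + 33
41: 11651 = 41·284 + 7
43: 11651 = 43·270 + 41
47: 11651 = 47·247 + 42
53: 11651 = 53·219 + 44
59: 11651 = 59·197 + 28
61: 11651 = 61·191

61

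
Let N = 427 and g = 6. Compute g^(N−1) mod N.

6^1 ≡ 6 (mod 427)
6^2 ≡ 6^2 = 36 ≡ 36 (mod 427)
6^4 ≡ 36^2 = 1296 ≡ 15 (mod 427)
6^8 ≡ 15^2 = 225 ≡ 225 (mod 427)
6^16 ≡ 225^2 = 50625 ≡ 239 (mod 427)
6^32 ≡ 239^2 = 57121 ≡ 330 (mod 427)
6^64 ≡ 330^2 = 108900 ≡ 15 (mod 427)
6^128 ≡ 15^2 = 225 ≡ 225 (mod 427)
6^256 ≡ 225^2 = 50625 ≡ 239 (mod 427)
426 = 256 + 128 + 32 + 8 + 2 in binary powers of 2.
So 6^426 ≡ 239 · 225 · 330 · 225 · 36 ≡ 113 (mod 427).
Since 113 ≠ 1, base 6 is a Fermat witness: 427 is composite.

113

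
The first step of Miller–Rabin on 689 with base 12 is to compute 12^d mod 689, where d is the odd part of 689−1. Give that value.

337

689 − 1 = 688 = 2^4 · 43, so d = 43.
12^1 ≡ 12 (mod 689)
12^2 ≡ 12^2 = 144 ≡ 144 (mod 689)
12^4 ≡ 144^2 = 20736 ≡ 66 (mod 689)
12^8 ≡ 66^2 = 4356 ≡ 222 (mod 689)
12^16 ≡ 222^2 = 49284 ≡ 365 (mod 689)
12^32 ≡ 365^2 = 133225 ≡ 248 (mod 689)
43 = 32 + 8 + 2 + 1 in binary powers of 2.
So 12^43 ≡ 248 · 222 · 144 · 12 ≡ 337 (mod 689).
Squaring chain: 337 → 573 → 365 → 248; never reaches −1, so base 12 is a Miller–Rabin witness that 689 is composite.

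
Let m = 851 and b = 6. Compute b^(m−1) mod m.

147

6^1 ≡ 6 (mod 851)
6^2 ≡ 6^2 = 36 ≡ 36 (mod 851)
6^4 ≡ 36^2 = 1296 ≡ 445 (mod 851)
6^8 ≡ 445^2 = 198025 ≡ 593 (mod 851)
6^16 ≡ 593^2 = 351649 ≡ 186 (mod 851)
6^32 ≡ 186^2 = 34596 ≡ 556 (mod 851)
6^64 ≡ 556^2 = 309136 ≡ 223 (mod 851)
6^128 ≡ 223^2 = 49729 ≡ 371 (mod 851)
6^256 ≡ 371^2 = 137641 ≡ 630 (mod 851)
6^512 ≡ 630^2 = 396900 ≡ 334 (mod 851)
850 = 512 + 256 + 64 + 16 + 2 in binary powers of 2.
So 6^850 ≡ 334 · 630 · 223 · 186 · 36 ≡ 147 (mod 851).
Since 147 ≠ 1, base 6 is a Fermat witness: 851 is composite.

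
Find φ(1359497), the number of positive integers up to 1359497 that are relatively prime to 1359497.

Factor: 1359497 = 67 · 103 · 197.
φ(1359497) = (67−1) · (103−1) · (197−1) = 66 · 102 · 196 = 1319472.

1319472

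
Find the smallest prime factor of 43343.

43343 is odd.
Digit sum 17, not divisible by 3.
Ends in 3: not divisible by 5.
7: 43343 = 7·6191 + 6
11: 43343 = 11·3940 + 3
13: 43343 = 13·3334 + 1
17: 43343 = 17·2549 + 10
19: 43343 = 19·2281 + 4
23: 43343 = 23·1884 + 11
29: 43343 = 29·1494 + 17
31: 43343 = 31·1398 + 5
37: 43343 = 37·1171 + 16
41: 43343 = 41·1057 + 6
43: 43343 = 43·1007 + 42
47: 43343 = 47·922 + 9
53: 43343 = 53·817 + 42
59: 43343 = 59·734 + 37
61: 43343 = 61·710 + 33
67: 43343 = 67·646 + 61
71: 43343 = 71·610 + 33
73: 43343 = 73·593 + 54
79: 43343 = 79·548 + 51
83: 43343 = 83·522 + 17
89: 43343 = 89·487

89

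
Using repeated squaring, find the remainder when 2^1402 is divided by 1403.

2^1 ≡ 2 (mod 1403)
2^2 ≡ 2^2 = 4 ≡ 4 (mod 1403)
2^4 ≡ 4^2 = 16 ≡ 16 (mod 1403)
2^8 ≡ 16^2 = 256 ≡ 256 (mod 1403)
2^16 ≡ 256^2 = 65536 ≡ 998 (mod 1403)
2^32 ≡ 998^2 = 996004 ≡ 1277 (mod 1403)
2^64 ≡ 1277^2 = 1630729 ≡ 443 (mod 1403)
2^128 ≡ 443^2 = 196249 ≡ 1232 (mod 1403)
2^256 ≡ 1232^2 = 1517824 ≡ 1181 (mod 1403)
2^512 ≡ 1181^2 = 1394761 ≡ 179 (mod 1403)
2^1024 ≡ 179^2 = 32041 ≡ 1175 (mod 1403)
1402 = 1024 + 256 + 64 + 32 + 16 + 8 + 2 in binary powers of 2.
So 2^1402 ≡ 1175 · 1181 · 443 · 1277 · 998 · 256 · 4 ≡ 676 (mod 1403).
Since 676 ≠ 1, base 2 is a Fermat witness: 1403 is composite.

676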